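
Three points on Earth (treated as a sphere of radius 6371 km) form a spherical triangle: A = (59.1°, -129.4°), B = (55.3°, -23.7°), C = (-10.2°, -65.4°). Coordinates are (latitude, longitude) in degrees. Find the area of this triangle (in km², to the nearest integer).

29300700 km²

Side lengths (central angles): a = 1.2946, b = 1.5011, c = 0.8939 rad; semiperimeter s = 1.8448.
By l'Huilier's theorem, tan(E/4) = √[tan(s/2) tan((s−a)/2) tan((s−b)/2) tan((s−c)/2)], giving spherical excess E = 0.7219 rad.
Area = E·R² = 0.7219 × (6371)² ≈ 29300700 km².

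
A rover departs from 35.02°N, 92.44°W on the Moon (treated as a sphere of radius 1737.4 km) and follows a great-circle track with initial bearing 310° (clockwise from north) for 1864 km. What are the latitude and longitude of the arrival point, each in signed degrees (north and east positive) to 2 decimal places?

47.44°, -176.75°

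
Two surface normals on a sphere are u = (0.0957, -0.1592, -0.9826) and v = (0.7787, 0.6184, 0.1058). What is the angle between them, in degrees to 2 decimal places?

u·v = -0.1279; |u| = 1.0000, |v| = 1.0000.
cos θ = (u·v)/(|u||v|) = -0.1279, so θ = 97.35°.

97.35°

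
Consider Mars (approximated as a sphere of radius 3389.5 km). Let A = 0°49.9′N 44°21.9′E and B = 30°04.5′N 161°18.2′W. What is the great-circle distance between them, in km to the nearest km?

In radians: φ₁ = 0.0145, φ₂ = 0.5249, Δλ = 154.332° = 2.6936 rad.
Haversine: a = sin²(Δφ/2) + cos φ₁ cos φ₂ sin²(Δλ/2) = 0.0637 + (0.9999)(0.8654)(0.9507) = 0.88631.
Central angle c = 2·arcsin(√a) = 2.45375 rad.
Distance = R·c = 3389.5 × 2.4537 ≈ 8317 km.

8317 km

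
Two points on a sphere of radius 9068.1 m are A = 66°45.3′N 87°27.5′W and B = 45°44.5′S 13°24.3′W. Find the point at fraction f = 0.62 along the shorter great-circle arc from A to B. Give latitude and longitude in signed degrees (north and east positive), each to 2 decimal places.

-1.43°, -33.62°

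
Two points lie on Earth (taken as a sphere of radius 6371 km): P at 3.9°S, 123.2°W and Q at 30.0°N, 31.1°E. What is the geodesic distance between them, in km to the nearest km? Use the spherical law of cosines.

Let φ₁ = -0.0681 rad, φ₂ = 0.5236 rad, and Δλ = 2.6930 rad.
cos c = sin φ₁ sin φ₂ + cos φ₁ cos φ₂ cos Δλ = (-0.0680)(0.5000) + (0.9977)(0.8660)(-0.9011) = -0.81256,
so c = arccos(-0.81256) = 2.51932 rad.
Distance = R·c = 6371 × 2.5193 ≈ 16051 km.

16051 km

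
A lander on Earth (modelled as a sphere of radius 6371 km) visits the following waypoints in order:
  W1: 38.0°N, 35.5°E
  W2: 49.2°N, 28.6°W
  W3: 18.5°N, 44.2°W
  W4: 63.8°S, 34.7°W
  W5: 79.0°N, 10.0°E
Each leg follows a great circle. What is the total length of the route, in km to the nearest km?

34167 km

Leg W1→W2: central angle 0.8080 rad, distance 5147.6 km.
Leg W2→W3: central angle 0.5790 rad, distance 3688.6 km.
Leg W3→W4: central angle 1.4422 rad, distance 9188.2 km.
Leg W4→W5: central angle 2.5338 rad, distance 16142.6 km.
Total: 5147.6 + 3688.6 + 9188.2 + 16142.6 ≈ 34167 km.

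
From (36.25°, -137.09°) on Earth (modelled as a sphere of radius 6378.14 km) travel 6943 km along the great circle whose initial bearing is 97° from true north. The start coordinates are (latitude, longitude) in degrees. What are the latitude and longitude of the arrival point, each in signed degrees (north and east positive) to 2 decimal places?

10.79°, -73.56°

Angular distance δ = d/R = 6943/6378.14 = 1.08856 rad; initial bearing θ = 1.6930 rad.
sin φ₂ = sin φ₁ cos δ + cos φ₁ sin δ cos θ = (0.5913)(0.4638) + (0.8064)(0.8860)(-0.1219) = 0.1872, so φ₂ = 10.79°.
Δλ = atan2(sin θ sin δ cos φ₁, cos δ − sin φ₁ sin φ₂) = atan2(0.7092, 0.3531) = 63.531°.
λ₂ = -137.090° + 63.531° = -73.56°.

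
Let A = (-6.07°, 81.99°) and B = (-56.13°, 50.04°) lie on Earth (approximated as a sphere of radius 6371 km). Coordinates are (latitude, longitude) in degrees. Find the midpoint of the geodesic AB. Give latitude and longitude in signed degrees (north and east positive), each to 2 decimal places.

-32.02°, 70.63°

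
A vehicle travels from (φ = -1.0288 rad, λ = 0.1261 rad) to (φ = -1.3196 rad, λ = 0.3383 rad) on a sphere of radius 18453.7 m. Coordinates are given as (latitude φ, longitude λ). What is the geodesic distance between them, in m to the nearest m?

With latitudes φ₁ = -58.946°, φ₂ = -75.608° and longitude difference Δλ = 12.158°:
Haversine: a = sin²(Δφ/2) + cos φ₁ cos φ₂ sin²(Δλ/2) = 0.0210 + (0.5158)(0.2486)(0.0112) = 0.02243.
Central angle c = 2·arcsin(√a) = 0.30067 rad.
Distance = R·c = 18453.7 × 0.3007 ≈ 5548 m.

5548 m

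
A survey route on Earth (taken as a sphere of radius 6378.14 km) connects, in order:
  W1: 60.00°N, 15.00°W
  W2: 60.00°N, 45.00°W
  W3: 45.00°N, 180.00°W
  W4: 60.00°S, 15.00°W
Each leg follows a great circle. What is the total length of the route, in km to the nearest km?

27402 km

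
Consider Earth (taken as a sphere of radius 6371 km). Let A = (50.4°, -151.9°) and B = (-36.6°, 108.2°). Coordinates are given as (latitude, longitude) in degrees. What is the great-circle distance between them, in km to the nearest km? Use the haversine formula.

13698 km

With latitudes φ₁ = 50.400°, φ₂ = -36.600° and longitude difference Δλ = -99.900°:
Haversine: a = sin²(Δφ/2) + cos φ₁ cos φ₂ sin²(Δλ/2) = 0.4738 + (0.6374)(0.8028)(0.5860) = 0.77369.
Central angle c = 2·arcsin(√a) = 2.15003 rad.
Distance = R·c = 6371 × 2.1500 ≈ 13698 km.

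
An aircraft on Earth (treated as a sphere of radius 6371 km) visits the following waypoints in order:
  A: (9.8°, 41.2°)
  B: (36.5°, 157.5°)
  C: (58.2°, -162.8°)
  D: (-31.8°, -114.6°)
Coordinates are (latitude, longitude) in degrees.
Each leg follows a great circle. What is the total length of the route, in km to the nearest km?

26331 km

Leg A→B: central angle 1.8232 rad, distance 11615.6 km.
Leg B→C: central angle 0.5891 rad, distance 3753.0 km.
Leg C→D: central angle 1.7207 rad, distance 10962.6 km.
Total: 11615.6 + 3753.0 + 10962.6 ≈ 26331 km.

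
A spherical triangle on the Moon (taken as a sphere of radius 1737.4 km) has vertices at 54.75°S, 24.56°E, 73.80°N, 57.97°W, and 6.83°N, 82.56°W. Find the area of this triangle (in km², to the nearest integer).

Side lengths (central angles): a = 1.1960, b = 1.8398, c = 2.4392 rad; semiperimeter s = 2.7375.
By l'Huilier's theorem, tan(E/4) = √[tan(s/2) tan((s−a)/2) tan((s−b)/2) tan((s−c)/2)], giving spherical excess E = 2.1196 rad.
Area = E·R² = 2.1196 × (1737.4)² ≈ 6398105 km².

6398105 km²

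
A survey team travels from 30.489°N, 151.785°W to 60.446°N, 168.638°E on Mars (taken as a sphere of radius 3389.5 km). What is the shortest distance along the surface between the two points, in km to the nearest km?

2351 km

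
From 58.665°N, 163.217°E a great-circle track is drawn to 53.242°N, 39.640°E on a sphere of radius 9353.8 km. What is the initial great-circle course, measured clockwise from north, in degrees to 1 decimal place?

Δλ = -123.577° = -2.1568 rad.
y = sin Δλ · cos φ₂ = (-0.8331)(0.5984) = -0.4986
x = cos φ₁ sin φ₂ − sin φ₁ cos φ₂ cos Δλ = (0.5200)(0.8012) − (0.8541)(0.5984)(-0.5531) = 0.6993
θ = atan2(y, x) = -35.49°; adding 360° gives 324.5°.

324.5°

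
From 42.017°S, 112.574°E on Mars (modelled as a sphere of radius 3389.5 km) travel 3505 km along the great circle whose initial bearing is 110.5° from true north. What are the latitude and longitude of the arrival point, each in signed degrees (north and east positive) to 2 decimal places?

-34.46°, -169.92°

Angular distance δ = d/R = 3505/3389.5 = 1.03408 rad; initial bearing θ = 1.9286 rad.
sin φ₂ = sin φ₁ cos δ + cos φ₁ sin δ cos θ = (-0.6694)(0.5113) + (0.7429)(0.8594)(-0.3502) = -0.5659, so φ₂ = -34.46°.
Δλ = atan2(sin θ sin δ cos φ₁, cos δ − sin φ₁ sin φ₂) = atan2(0.5980, 0.1326) = 77.502°.
λ₂ = 112.574° + 77.502° = 190.08° → -169.92° after wrapping to (−180°, 180°].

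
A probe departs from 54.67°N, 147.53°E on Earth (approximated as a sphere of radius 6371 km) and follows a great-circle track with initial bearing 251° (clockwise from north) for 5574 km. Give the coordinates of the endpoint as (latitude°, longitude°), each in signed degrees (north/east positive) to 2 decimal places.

22.24°, 95.90°

Angular distance δ = d/R = 5574/6371 = 0.87490 rad; initial bearing θ = 4.3808 rad.
sin φ₂ = sin φ₁ cos δ + cos φ₁ sin δ cos θ = (0.8158)(0.6411) + (0.5783)(0.7675)(-0.3256) = 0.3785, so φ₂ = 22.24°.
Δλ = atan2(sin θ sin δ cos φ₁, cos δ − sin φ₁ sin φ₂) = atan2(-0.4196, 0.3323) = -51.628°.
λ₂ = 147.530° − 51.628° = 95.90°.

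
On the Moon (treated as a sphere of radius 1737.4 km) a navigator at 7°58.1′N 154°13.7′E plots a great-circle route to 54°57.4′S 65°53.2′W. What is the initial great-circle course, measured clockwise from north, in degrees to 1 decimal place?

153.7°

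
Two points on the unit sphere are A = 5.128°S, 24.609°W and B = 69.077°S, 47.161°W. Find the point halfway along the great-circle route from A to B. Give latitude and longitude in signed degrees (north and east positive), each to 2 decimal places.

-37.52°, -30.51°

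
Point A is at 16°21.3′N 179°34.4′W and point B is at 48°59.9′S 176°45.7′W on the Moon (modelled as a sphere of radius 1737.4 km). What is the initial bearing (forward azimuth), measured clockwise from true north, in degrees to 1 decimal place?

Δλ = 2.812° = 0.0491 rad.
y = sin Δλ · cos φ₂ = (0.0491)(0.6561) = 0.0322
x = cos φ₁ sin φ₂ − sin φ₁ cos φ₂ cos Δλ = (0.9595)(-0.7547) − (0.2816)(0.6561)(0.9988) = -0.9087
θ = atan2(y, x) = 177.97°, so the bearing is 178.0°.

178.0°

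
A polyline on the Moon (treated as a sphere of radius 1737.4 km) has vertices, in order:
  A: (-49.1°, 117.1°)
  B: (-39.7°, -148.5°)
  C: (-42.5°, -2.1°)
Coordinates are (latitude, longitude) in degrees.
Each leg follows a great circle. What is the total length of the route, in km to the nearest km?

4730 km

Leg A→B: central angle 1.1106 rad, distance 1929.5 km.
Leg B→C: central angle 1.6117 rad, distance 2800.2 km.
Total: 1929.5 + 2800.2 ≈ 4730 km.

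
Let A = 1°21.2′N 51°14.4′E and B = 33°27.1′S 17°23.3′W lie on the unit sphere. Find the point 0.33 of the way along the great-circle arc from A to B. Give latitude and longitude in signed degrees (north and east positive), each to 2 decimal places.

The central angle between A and B is δ = 1.2756 rad.
With f = 0.33, the slerp weights are sin((1−f)δ)/sin δ = 0.7884 and sin(fδ)/sin δ = 0.4271.
Weighted sum of the unit vectors: (0.7884)·(0.6259,0.7796,0.0236) + (0.4271)·(0.7962,-0.2493,-0.5512) = (0.8335, 0.5081, -0.2168).
Converting back: φ = atan2(z, √(x²+y²)) = -12.52°, λ = atan2(y, x) = 31.37°.

-12.52°, 31.37°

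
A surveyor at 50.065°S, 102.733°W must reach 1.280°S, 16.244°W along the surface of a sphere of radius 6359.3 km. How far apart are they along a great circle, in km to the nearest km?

In radians: φ₁ = -0.8738, φ₂ = -0.0223, Δλ = 86.489° = 1.5095 rad.
cos c = sin φ₁ sin φ₂ + cos φ₁ cos φ₂ cos Δλ = (-0.7668)(-0.0223) + (0.6419)(0.9998)(0.0612) = 0.05643,
so c = arccos(0.05643) = 1.51434 rad.
Distance = R·c = 6359.3 × 1.5143 ≈ 9630 km.

9630 km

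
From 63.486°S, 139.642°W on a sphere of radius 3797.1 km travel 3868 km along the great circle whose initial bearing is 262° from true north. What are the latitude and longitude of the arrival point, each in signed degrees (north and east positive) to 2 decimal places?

Angular distance δ = d/R = 3868/3797.1 = 1.01867 rad; initial bearing θ = 4.5728 rad.
sin φ₂ = sin φ₁ cos δ + cos φ₁ sin δ cos θ = (-0.8948)(0.5245) + (0.4464)(0.8514)(-0.1392) = -0.5222, so φ₂ = -31.48°.
Δλ = atan2(sin θ sin δ cos φ₁, cos δ − sin φ₁ sin φ₂) = atan2(-0.3764, 0.0572) = -81.360°.
λ₂ = -139.642° − 81.360° = -221.00° → 139.00° after wrapping to (−180°, 180°].

-31.48°, 139.00°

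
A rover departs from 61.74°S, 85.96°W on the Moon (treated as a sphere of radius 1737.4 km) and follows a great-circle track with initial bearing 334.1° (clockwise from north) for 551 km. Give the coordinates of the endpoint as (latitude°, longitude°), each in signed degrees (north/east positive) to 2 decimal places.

-44.75°, -97.02°

Angular distance δ = d/R = 551/1737.4 = 0.31714 rad; initial bearing θ = 5.8311 rad.
sin φ₂ = sin φ₁ cos δ + cos φ₁ sin δ cos θ = (-0.8808)(0.9501) + (0.4735)(0.3119)(0.8996) = -0.7041, so φ₂ = -44.75°.
Δλ = atan2(sin θ sin δ cos φ₁, cos δ − sin φ₁ sin φ₂) = atan2(-0.0645, 0.3300) = -11.059°.
λ₂ = -85.960° − 11.059° = -97.02°.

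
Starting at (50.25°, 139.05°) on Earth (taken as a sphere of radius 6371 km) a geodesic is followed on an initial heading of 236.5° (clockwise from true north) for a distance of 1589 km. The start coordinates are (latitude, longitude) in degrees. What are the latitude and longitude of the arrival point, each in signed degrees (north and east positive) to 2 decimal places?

41.14°, 123.19°

Angular distance δ = d/R = 1589/6371 = 0.24941 rad; initial bearing θ = 4.1277 rad.
sin φ₂ = sin φ₁ cos δ + cos φ₁ sin δ cos θ = (0.7688)(0.9691) + (0.6394)(0.2468)(-0.5519) = 0.6579, so φ₂ = 41.14°.
Δλ = atan2(sin θ sin δ cos φ₁, cos δ − sin φ₁ sin φ₂) = atan2(-0.1316, 0.4632) = -15.862°.
λ₂ = 139.050° − 15.862° = 123.19°.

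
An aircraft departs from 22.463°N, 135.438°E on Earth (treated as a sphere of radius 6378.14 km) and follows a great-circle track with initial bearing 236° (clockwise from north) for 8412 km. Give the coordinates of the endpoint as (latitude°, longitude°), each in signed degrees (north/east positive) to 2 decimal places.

Angular distance δ = d/R = 8412/6378.14 = 1.31888 rad; initial bearing θ = 4.1190 rad.
sin φ₂ = sin φ₁ cos δ + cos φ₁ sin δ cos θ = (0.3821)(0.2493) + (0.9241)(0.9684)(-0.5592) = -0.4052, so φ₂ = -23.90°.
Δλ = atan2(sin θ sin δ cos φ₁, cos δ − sin φ₁ sin φ₂) = atan2(-0.7420, 0.4041) = -61.426°.
λ₂ = 135.438° − 61.426° = 74.01°.

-23.90°, 74.01°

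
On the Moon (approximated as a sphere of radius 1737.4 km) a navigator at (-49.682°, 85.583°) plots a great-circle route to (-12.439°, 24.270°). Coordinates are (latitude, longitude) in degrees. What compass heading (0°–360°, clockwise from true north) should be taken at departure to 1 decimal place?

284.3°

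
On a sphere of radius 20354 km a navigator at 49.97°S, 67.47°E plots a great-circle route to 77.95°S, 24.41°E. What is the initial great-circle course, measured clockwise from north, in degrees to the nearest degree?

Δλ = -43.060° = -0.7515 rad.
y = sin Δλ · cos φ₂ = (-0.6828)(0.2088) = -0.1425
x = cos φ₁ sin φ₂ − sin φ₁ cos φ₂ cos Δλ = (0.6432)(-0.9780) − (-0.7657)(0.2088)(0.7306) = -0.5122
θ = atan2(y, x) = -164.45°; adding 360° gives 196°.

196°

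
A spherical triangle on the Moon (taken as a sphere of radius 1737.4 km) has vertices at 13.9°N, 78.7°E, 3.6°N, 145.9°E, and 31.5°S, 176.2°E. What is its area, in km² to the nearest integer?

1326169 km²

Side lengths (central angles): a = 0.7927, b = 1.8065, c = 1.1696 rad; semiperimeter s = 1.8844.
By l'Huilier's theorem, tan(E/4) = √[tan(s/2) tan((s−a)/2) tan((s−b)/2) tan((s−c)/2)], giving spherical excess E = 0.4393 rad.
Area = E·R² = 0.4393 × (1737.4)² ≈ 1326169 km².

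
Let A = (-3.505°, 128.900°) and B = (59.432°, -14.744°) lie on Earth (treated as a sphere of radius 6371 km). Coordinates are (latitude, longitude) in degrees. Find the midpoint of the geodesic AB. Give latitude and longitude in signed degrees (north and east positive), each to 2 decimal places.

50.42°, 101.78°

The central angle between A and B is δ = 2.0504 rad.
With f = 0.5, the slerp weights are sin((1−f)δ)/sin δ = 0.9635 and sin(fδ)/sin δ = 0.9635.
Weighted sum of the unit vectors: (0.9635)·(-0.6268,0.7768,-0.0611) + (0.9635)·(0.4918,-0.1294,0.8610) = (-0.1301, 0.6238, 0.7707).
Converting back: φ = atan2(z, √(x²+y²)) = 50.42°, λ = atan2(y, x) = 101.78°.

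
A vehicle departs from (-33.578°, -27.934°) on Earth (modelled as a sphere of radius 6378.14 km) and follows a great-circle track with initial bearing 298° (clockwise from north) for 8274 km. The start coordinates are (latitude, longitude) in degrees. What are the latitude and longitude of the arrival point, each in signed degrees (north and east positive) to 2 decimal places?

Angular distance δ = d/R = 8274/6378.14 = 1.29724 rad; initial bearing θ = 5.2011 rad.
sin φ₂ = sin φ₁ cos δ + cos φ₁ sin δ cos θ = (-0.5531)(0.2702) + (0.8331)(0.9628)(0.4695) = 0.2272, so φ₂ = 13.13°.
Δλ = atan2(sin θ sin δ cos φ₁, cos δ − sin φ₁ sin φ₂) = atan2(-0.7083, 0.3958) = -60.802°.
λ₂ = -27.934° − 60.802° = -88.74°.

13.13°, -88.74°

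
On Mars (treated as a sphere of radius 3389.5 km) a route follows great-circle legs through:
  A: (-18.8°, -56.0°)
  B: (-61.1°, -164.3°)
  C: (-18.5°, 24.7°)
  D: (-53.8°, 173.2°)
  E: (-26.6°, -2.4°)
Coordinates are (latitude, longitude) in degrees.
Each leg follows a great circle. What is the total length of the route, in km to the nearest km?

22741 km

Leg A→B: central angle 1.4319 rad, distance 4853.3 km.
Leg B→C: central angle 1.7466 rad, distance 5920.0 km.
Leg C→D: central angle 1.7941 rad, distance 6081.3 km.
Leg D→E: central angle 1.7368 rad, distance 5886.8 km.
Total: 4853.3 + 5920.0 + 6081.3 + 5886.8 ≈ 22741 km.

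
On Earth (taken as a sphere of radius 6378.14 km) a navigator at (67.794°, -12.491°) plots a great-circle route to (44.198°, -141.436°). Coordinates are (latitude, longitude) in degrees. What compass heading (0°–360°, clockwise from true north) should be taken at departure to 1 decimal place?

With φ₁ = 1.1832, φ₂ = 0.7714, Δλ = -2.2505 rad, the forward-azimuth formula gives
θ = atan2( sin Δλ cos φ₂ , cos φ₁ sin φ₂ − sin φ₁ cos φ₂ cos Δλ ) = atan2(-0.5576, 0.6807) = -39.32°.
Adding 360° brings this into [0°, 360°): 320.7°.

320.7°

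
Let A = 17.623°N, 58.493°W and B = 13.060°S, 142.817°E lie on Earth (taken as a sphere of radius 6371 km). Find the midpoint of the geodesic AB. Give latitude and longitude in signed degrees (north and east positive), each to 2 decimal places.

Central angle δ = 2.7744 rad. Interpolating on the sphere with fraction f = 0.5:
P = [sin((1−f)δ)·A + sin(fδ)·B] / sin δ = 2.7390·A + 2.7390·B in Cartesian coordinates,
giving P = (-0.7615, -0.6131, 0.2103), i.e. latitude 12.14°, longitude -141.16°.

12.14°, -141.16°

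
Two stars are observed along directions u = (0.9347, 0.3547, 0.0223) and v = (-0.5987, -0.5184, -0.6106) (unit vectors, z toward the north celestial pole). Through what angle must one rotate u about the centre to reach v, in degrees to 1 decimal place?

139.2°

u·v = -0.7571; |u| = 1.0000, |v| = 1.0000.
cos θ = (u·v)/(|u||v|) = -0.7571, so θ = 139.2°.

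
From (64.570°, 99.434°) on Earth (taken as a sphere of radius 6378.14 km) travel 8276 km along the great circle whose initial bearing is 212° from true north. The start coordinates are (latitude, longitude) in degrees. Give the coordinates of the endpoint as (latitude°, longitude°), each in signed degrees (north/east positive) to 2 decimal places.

Angular distance δ = d/R = 8276/6378.14 = 1.29756 rad; initial bearing θ = 3.7001 rad.
sin φ₂ = sin φ₁ cos δ + cos φ₁ sin δ cos θ = (0.9031)(0.2699) + (0.4294)(0.9629)(-0.8480) = -0.1069, so φ₂ = -6.14°.
Δλ = atan2(sin θ sin δ cos φ₁, cos δ − sin φ₁ sin φ₂) = atan2(-0.2191, 0.3664) = -30.877°.
λ₂ = 99.434° − 30.877° = 68.56°.

-6.14°, 68.56°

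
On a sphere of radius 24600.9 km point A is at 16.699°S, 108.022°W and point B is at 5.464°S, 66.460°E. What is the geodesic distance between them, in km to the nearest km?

67486 km

Let φ₁ = -0.2915 rad, φ₂ = -0.0954 rad, and Δλ = 3.0453 rad.
cos c = sin φ₁ sin φ₂ + cos φ₁ cos φ₂ cos Δλ = (-0.2873)(-0.0952) + (0.9578)(0.9955)(-0.9954) = -0.92170,
so c = arccos(-0.92170) = 2.74323 rad.
Distance = R·c = 24600.9 × 2.7432 ≈ 67486 km.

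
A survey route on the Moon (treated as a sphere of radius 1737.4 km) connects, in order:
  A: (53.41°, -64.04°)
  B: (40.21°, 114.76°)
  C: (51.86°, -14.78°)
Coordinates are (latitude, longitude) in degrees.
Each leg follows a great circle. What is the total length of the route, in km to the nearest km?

Leg A→B: central angle 1.5075 rad, distance 2619.2 km.
Leg B→C: central angle 1.3618 rad, distance 2365.9 km.
Total: 2619.2 + 2365.9 ≈ 4985 km.

4985 km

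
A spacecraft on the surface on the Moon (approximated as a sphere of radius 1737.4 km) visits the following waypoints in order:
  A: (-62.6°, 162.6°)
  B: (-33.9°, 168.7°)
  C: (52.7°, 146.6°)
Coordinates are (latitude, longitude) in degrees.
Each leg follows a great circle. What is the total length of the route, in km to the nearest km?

3568 km

Leg A→B: central angle 0.5054 rad, distance 878.1 km.
Leg B→C: central angle 1.5484 rad, distance 2690.3 km.
Total: 878.1 + 2690.3 ≈ 3568 km.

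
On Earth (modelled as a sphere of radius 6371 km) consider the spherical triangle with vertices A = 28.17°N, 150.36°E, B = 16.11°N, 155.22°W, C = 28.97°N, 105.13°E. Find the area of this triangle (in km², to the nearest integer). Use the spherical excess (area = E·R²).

3205122 km²

Side lengths (central angles): a = 1.5773, b = 0.6891, c = 0.8972 rad; semiperimeter s = 1.5818.
By l'Huilier's theorem, tan(E/4) = √[tan(s/2) tan((s−a)/2) tan((s−b)/2) tan((s−c)/2)], giving spherical excess E = 0.0790 rad.
Area = E·R² = 0.0790 × (6371)² ≈ 3205122 km².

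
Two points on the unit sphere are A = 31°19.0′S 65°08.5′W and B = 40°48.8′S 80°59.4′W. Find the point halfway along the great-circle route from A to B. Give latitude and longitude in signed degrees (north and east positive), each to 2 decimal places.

-36.33°, -72.58°

Central angle δ = 0.2776 rad. Interpolating on the sphere with fraction f = 0.5:
P = [sin((1−f)δ)·A + sin(fδ)·B] / sin δ = 0.5049·A + 0.5049·B in Cartesian coordinates,
giving P = (0.2411, -0.7687, -0.5924), i.e. latitude -36.33°, longitude -72.58°.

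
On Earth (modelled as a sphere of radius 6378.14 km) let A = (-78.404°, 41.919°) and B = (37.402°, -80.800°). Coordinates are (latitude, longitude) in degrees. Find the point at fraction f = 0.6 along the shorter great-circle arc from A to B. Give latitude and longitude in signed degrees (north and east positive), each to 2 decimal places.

-14.75°, -69.77°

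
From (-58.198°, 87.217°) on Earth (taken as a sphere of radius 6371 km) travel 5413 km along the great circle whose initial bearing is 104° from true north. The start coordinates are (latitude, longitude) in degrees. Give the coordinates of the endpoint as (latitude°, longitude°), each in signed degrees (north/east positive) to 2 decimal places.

-41.06°, 162.34°

Angular distance δ = d/R = 5413/6371 = 0.84963 rad; initial bearing θ = 1.8151 rad.
sin φ₂ = sin φ₁ cos δ + cos φ₁ sin δ cos θ = (-0.8499)(0.6603) + (0.5270)(0.7510)(-0.2419) = -0.6569, so φ₂ = -41.06°.
Δλ = atan2(sin θ sin δ cos φ₁, cos δ − sin φ₁ sin φ₂) = atan2(0.3840, 0.1020) = 75.127°.
λ₂ = 87.217° + 75.127° = 162.34°.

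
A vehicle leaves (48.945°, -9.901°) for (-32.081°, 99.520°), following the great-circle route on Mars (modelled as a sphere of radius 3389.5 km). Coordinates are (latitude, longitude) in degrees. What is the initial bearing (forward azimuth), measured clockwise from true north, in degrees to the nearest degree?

100°

With φ₁ = 0.8543, φ₂ = -0.5599, Δλ = 1.9098 rad, the forward-azimuth formula gives
θ = atan2( sin Δλ cos φ₂ , cos φ₁ sin φ₂ − sin φ₁ cos φ₂ cos Δλ ) = atan2(0.7991, -0.1364) = 99.69°.
So the initial bearing is 100°.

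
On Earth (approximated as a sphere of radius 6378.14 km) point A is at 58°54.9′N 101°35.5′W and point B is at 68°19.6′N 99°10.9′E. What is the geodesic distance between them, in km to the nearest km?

In radians: φ₁ = 1.0283, φ₂ = 1.1925, Δλ = -159.227° = -2.7790 rad.
cos c = sin φ₁ sin φ₂ + cos φ₁ cos φ₂ cos Δλ = (0.8564)(0.9293) + (0.5163)(0.3693)(-0.9350) = 0.61757,
so c = arccos(0.61757) = 0.90514 rad.
Distance = R·c = 6378.14 × 0.9051 ≈ 5773 km.

5773 km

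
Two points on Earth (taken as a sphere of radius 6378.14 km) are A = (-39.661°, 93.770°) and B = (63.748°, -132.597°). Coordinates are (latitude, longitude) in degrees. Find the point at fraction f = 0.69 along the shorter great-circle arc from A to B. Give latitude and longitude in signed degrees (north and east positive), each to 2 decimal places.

Central angle δ = 2.5105 rad. Interpolating on the sphere with fraction f = 0.69:
P = [sin((1−f)δ)·A + sin(fδ)·B] / sin δ = 1.1898·A + 1.6728·B in Cartesian coordinates,
giving P = (-0.5610, 0.3693, 0.7408), i.e. latitude 47.80°, longitude 146.64°.

47.80°, 146.64°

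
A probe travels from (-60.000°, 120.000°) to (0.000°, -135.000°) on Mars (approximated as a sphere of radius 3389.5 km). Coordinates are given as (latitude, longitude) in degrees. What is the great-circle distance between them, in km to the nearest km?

5764 km

With latitudes φ₁ = -60.000°, φ₂ = 0.000° and longitude difference Δλ = 105.000°:
Haversine: a = sin²(Δφ/2) + cos φ₁ cos φ₂ sin²(Δλ/2) = 0.2500 + (0.5000)(1.0000)(0.6294) = 0.56470.
Central angle c = 2·arcsin(√a) = 1.70057 rad.
Distance = R·c = 3389.5 × 1.7006 ≈ 5764 km.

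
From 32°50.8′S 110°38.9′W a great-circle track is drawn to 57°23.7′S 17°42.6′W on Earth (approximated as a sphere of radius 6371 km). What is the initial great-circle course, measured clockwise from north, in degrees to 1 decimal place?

143.3°

With φ₁ = -0.5733, φ₂ = -1.0017, Δλ = 1.6221 rad, the forward-azimuth formula gives
θ = atan2( sin Δλ cos φ₂ , cos φ₁ sin φ₂ − sin φ₁ cos φ₂ cos Δλ ) = atan2(0.5381, -0.7227) = 143.33°.
So the initial bearing is 143.3°.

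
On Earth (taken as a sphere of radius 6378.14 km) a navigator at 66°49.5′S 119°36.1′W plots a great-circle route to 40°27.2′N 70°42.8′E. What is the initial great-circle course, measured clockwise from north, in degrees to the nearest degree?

197°

With φ₁ = -1.1663, φ₂ = 0.7060, Δλ = -2.9616 rad, the forward-azimuth formula gives
θ = atan2( sin Δλ cos φ₂ , cos φ₁ sin φ₂ − sin φ₁ cos φ₂ cos Δλ ) = atan2(-0.1363, -0.4329) = -162.53°.
Adding 360° brings this into [0°, 360°): 197°.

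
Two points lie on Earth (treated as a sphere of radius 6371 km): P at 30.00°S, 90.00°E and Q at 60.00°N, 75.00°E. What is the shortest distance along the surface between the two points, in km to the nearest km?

Let φ₁ = -0.5236 rad, φ₂ = 1.0472 rad, and Δλ = -0.2618 rad.
cos c = sin φ₁ sin φ₂ + cos φ₁ cos φ₂ cos Δλ = (-0.5000)(0.8660) + (0.8660)(0.5000)(0.9659) = -0.01475,
so c = arccos(-0.01475) = 1.58555 rad.
Distance = R·c = 6371 × 1.5856 ≈ 10102 km.

10102 km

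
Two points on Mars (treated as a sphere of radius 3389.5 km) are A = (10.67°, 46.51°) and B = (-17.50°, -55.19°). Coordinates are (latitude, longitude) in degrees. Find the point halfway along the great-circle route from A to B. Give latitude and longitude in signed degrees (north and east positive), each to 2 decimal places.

-5.40°, -3.29°

Central angle δ = 1.8191 rad. Interpolating on the sphere with fraction f = 0.5:
P = [sin((1−f)δ)·A + sin(fδ)·B] / sin δ = 0.8142·A + 0.8142·B in Cartesian coordinates,
giving P = (0.9939, -0.0571, -0.0941), i.e. latitude -5.40°, longitude -3.29°.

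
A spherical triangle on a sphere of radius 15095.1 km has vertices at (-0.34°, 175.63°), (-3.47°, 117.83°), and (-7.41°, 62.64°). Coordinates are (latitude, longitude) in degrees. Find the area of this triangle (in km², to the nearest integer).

15507044 km²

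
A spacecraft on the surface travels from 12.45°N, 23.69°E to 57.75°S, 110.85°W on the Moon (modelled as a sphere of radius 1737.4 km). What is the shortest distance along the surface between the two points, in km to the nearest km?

Let φ₁ = 0.2173 rad, φ₂ = -1.0079 rad, and Δλ = -2.3482 rad.
cos c = sin φ₁ sin φ₂ + cos φ₁ cos φ₂ cos Δλ = (0.2156)(-0.8457) + (0.9765)(0.5336)(-0.7014) = -0.54781,
so c = arccos(-0.54781) = 2.15054 rad.
Distance = R·c = 1737.4 × 2.1505 ≈ 3736 km.

3736 km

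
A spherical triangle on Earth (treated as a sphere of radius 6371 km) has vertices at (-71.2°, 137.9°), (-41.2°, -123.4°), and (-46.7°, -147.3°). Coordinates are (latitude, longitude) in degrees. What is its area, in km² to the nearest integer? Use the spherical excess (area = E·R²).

Side lengths (central angles): a = 0.3139, b = 0.7274, c = 0.9436 rad; semiperimeter s = 0.9924.
By l'Huilier's theorem, tan(E/4) = √[tan(s/2) tan((s−a)/2) tan((s−b)/2) tan((s−c)/2)], giving spherical excess E = 0.0997 rad.
Area = E·R² = 0.0997 × (6371)² ≈ 4048478 km².

4048478 km²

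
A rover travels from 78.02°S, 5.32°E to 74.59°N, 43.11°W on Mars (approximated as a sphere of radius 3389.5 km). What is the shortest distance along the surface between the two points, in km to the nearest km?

9171 km

With latitudes φ₁ = -78.020°, φ₂ = 74.590° and longitude difference Δλ = -48.430°:
Haversine: a = sin²(Δφ/2) + cos φ₁ cos φ₂ sin²(Δλ/2) = 0.9439 + (0.2076)(0.2657)(0.1682) = 0.95323.
Central angle c = 2·arcsin(√a) = 2.70561 rad.
Distance = R·c = 3389.5 × 2.7056 ≈ 9171 km.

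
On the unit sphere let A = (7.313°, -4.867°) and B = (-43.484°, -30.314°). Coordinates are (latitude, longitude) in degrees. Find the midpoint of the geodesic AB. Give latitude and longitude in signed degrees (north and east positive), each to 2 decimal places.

-18.50°, -15.59°

The central angle between A and B is δ = 0.9737 rad.
With f = 0.5, the slerp weights are sin((1−f)δ)/sin δ = 0.5657 and sin(fδ)/sin δ = 0.5657.
Weighted sum of the unit vectors: (0.5657)·(0.9883,-0.0842,0.1273) + (0.5657)·(0.6264,-0.3662,-0.6882) = (0.9135, -0.2548, -0.3173).
Converting back: φ = atan2(z, √(x²+y²)) = -18.50°, λ = atan2(y, x) = -15.59°.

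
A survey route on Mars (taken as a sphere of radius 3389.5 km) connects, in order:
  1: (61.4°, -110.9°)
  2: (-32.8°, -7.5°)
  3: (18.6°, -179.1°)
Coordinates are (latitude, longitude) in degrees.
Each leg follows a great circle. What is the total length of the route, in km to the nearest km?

17073 km

Leg 1→2: central angle 2.1759 rad, distance 7375.3 km.
Leg 2→3: central angle 2.8610 rad, distance 9697.5 km.
Total: 7375.3 + 9697.5 ≈ 17073 km.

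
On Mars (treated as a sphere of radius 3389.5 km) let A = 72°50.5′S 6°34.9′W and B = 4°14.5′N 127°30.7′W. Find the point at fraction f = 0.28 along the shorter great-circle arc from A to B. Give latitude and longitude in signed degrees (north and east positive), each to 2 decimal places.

The central angle between A and B is δ = 1.7945 rad.
With f = 0.28, the slerp weights are sin((1−f)δ)/sin δ = 0.9860 and sin(fδ)/sin δ = 0.4939.
Weighted sum of the unit vectors: (0.9860)·(0.2931,-0.0338,-0.9555) + (0.4939)·(-0.6073,-0.7911,0.0740) = (-0.0110, -0.4240, -0.9056).
Converting back: φ = atan2(z, √(x²+y²)) = -64.90°, λ = atan2(y, x) = -91.48°.

-64.90°, -91.48°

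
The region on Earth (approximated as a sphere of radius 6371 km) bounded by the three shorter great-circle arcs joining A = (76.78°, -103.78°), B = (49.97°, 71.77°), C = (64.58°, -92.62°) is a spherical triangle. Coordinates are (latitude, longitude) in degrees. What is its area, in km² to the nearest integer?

2071355 km²

Side lengths (central angles): a = 1.1311, b = 0.2215, c = 0.9288 rad; semiperimeter s = 1.1407.
By l'Huilier's theorem, tan(E/4) = √[tan(s/2) tan((s−a)/2) tan((s−b)/2) tan((s−c)/2)], giving spherical excess E = 0.0510 rad.
Area = E·R² = 0.0510 × (6371)² ≈ 2071355 km².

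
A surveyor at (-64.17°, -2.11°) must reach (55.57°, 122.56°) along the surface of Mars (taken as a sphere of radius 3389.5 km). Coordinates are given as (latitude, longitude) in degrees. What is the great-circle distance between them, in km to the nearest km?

8989 km

In radians: φ₁ = -1.1200, φ₂ = 0.9699, Δλ = 124.670° = 2.1759 rad.
cos c = sin φ₁ sin φ₂ + cos φ₁ cos φ₂ cos Δλ = (-0.9001)(0.8248) + (0.4357)(0.5654)(-0.5688) = -0.88254,
so c = arccos(-0.88254) = 2.65204 rad.
Distance = R·c = 3389.5 × 2.6520 ≈ 8989 km.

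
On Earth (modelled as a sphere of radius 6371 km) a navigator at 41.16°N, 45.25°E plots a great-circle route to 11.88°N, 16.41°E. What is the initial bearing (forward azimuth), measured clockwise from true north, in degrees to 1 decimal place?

229.1°

Δλ = -28.840° = -0.5034 rad.
y = sin Δλ · cos φ₂ = (-0.4824)(0.9786) = -0.4720
x = cos φ₁ sin φ₂ − sin φ₁ cos φ₂ cos Δλ = (0.7529)(0.2059) − (0.6582)(0.9786)(0.8760) = -0.4092
θ = atan2(y, x) = -130.92°; adding 360° gives 229.1°.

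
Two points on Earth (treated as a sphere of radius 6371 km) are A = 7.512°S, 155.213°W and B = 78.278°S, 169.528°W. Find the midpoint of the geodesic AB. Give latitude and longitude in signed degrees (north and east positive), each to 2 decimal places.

-43.02°, -157.63°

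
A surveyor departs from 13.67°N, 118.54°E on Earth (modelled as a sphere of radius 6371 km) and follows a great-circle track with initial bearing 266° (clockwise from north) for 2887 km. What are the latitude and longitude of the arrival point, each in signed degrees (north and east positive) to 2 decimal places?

10.53°, 92.17°

Angular distance δ = d/R = 2887/6371 = 0.45315 rad; initial bearing θ = 4.6426 rad.
sin φ₂ = sin φ₁ cos δ + cos φ₁ sin δ cos θ = (0.2363)(0.8991) + (0.9717)(0.4378)(-0.0698) = 0.1828, so φ₂ = 10.53°.
Δλ = atan2(sin θ sin δ cos φ₁, cos δ − sin φ₁ sin φ₂) = atan2(-0.4244, 0.8559) = -26.373°.
λ₂ = 118.540° − 26.373° = 92.17°.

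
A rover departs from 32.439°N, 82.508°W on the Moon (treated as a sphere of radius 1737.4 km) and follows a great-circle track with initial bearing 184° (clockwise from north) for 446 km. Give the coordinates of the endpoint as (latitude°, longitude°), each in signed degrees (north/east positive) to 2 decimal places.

Angular distance δ = d/R = 446/1737.4 = 0.25671 rad; initial bearing θ = 3.2114 rad.
sin φ₂ = sin φ₁ cos δ + cos φ₁ sin δ cos θ = (0.5364)(0.9672) + (0.8440)(0.2539)(-0.9976) = 0.3051, so φ₂ = 17.76°.
Δλ = atan2(sin θ sin δ cos φ₁, cos δ − sin φ₁ sin φ₂) = atan2(-0.0149, 0.8036) = -1.066°.
λ₂ = -82.508° − 1.066° = -83.57°.

17.76°, -83.57°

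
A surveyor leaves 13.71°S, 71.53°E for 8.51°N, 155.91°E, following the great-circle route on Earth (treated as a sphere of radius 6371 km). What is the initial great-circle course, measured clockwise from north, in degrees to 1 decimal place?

80.4°

With φ₁ = -0.2393, φ₂ = 0.1485, Δλ = 1.4727 rad, the forward-azimuth formula gives
θ = atan2( sin Δλ cos φ₂ , cos φ₁ sin φ₂ − sin φ₁ cos φ₂ cos Δλ ) = atan2(0.9842, 0.1667) = 80.39°.
So the initial bearing is 80.4°.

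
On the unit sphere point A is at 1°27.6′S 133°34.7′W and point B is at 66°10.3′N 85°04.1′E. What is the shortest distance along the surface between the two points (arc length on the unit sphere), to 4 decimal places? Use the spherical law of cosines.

1.9164

Let φ₁ = -0.0255 rad, φ₂ = 1.1549 rad, and Δλ = -2.4671 rad.
cos c = sin φ₁ sin φ₂ + cos φ₁ cos φ₂ cos Δλ = (-0.0255)(0.9148) + (0.9997)(0.4040)(-0.7810) = -0.33873,
so c = arccos(-0.33873) = 1.91637 rad.
On the unit sphere the arc length equals the central angle: 1.9164.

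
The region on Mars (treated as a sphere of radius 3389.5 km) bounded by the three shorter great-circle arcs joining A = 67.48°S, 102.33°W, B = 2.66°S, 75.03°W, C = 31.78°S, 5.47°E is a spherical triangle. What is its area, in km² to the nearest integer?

9529661 km²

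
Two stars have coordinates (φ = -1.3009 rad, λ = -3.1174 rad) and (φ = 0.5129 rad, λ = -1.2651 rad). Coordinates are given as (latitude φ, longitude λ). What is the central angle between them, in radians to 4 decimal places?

With latitudes φ₁ = -74.536°, φ₂ = 29.387° and longitude difference Δλ = 106.129°:
Haversine: a = sin²(Δφ/2) + cos φ₁ cos φ₂ sin²(Δλ/2) = 0.6203 + (0.2666)(0.8713)(0.6389) = 0.76874.
Central angle c = 2·arcsin(√a) = 2.13824 rad.
So the angular separation is 2.1382 rad.

2.1382 rad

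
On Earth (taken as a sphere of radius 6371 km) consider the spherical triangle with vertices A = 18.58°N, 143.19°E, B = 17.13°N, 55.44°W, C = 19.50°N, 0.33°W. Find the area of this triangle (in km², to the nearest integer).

Side lengths (central angles): a = 0.9102, b = 2.2295, c = 2.4411 rad; semiperimeter s = 2.7904.
By l'Huilier's theorem, tan(E/4) = √[tan(s/2) tan((s−a)/2) tan((s−b)/2) tan((s−c)/2)], giving spherical excess E = 2.2382 rad.
Area = E·R² = 2.2382 × (6371)² ≈ 90847447 km².

90847447 km²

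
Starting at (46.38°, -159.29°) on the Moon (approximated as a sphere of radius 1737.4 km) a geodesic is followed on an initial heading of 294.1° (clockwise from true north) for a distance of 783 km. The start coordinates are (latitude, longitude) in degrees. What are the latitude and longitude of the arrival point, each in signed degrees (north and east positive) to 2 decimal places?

Angular distance δ = d/R = 783/1737.4 = 0.45067 rad; initial bearing θ = 5.1330 rad.
sin φ₂ = sin φ₁ cos δ + cos φ₁ sin δ cos θ = (0.7239)(0.9002) + (0.6899)(0.4356)(0.4083) = 0.7743, so φ₂ = 50.75°.
Δλ = atan2(sin θ sin δ cos φ₁, cos δ − sin φ₁ sin φ₂) = atan2(-0.2743, 0.3396) = -38.930°.
λ₂ = -159.290° − 38.930° = -198.22° → 161.78° after wrapping to (−180°, 180°].

50.75°, 161.78°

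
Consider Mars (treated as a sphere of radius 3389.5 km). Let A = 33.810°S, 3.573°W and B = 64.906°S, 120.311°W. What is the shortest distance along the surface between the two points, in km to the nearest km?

Let φ₁ = -0.5901 rad, φ₂ = -1.1328 rad, and Δλ = -2.0375 rad.
cos c = sin φ₁ sin φ₂ + cos φ₁ cos φ₂ cos Δλ = (-0.5564)(-0.9056) + (0.8309)(0.4241)(-0.4499) = 0.34538,
so c = arccos(0.34538) = 1.21815 rad.
Distance = R·c = 3389.5 × 1.2182 ≈ 4129 km.

4129 km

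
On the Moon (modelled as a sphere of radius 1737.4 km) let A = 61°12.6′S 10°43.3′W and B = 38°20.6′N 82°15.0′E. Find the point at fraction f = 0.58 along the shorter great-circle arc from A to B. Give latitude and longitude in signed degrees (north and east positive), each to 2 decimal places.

-7.10°, 54.64°

Central angle δ = 2.1691 rad. Interpolating on the sphere with fraction f = 0.58:
P = [sin((1−f)δ)·A + sin(fδ)·B] / sin δ = 0.9563·A + 1.1516·B in Cartesian coordinates,
giving P = (0.5743, 0.8093, -0.1237), i.e. latitude -7.10°, longitude 54.64°.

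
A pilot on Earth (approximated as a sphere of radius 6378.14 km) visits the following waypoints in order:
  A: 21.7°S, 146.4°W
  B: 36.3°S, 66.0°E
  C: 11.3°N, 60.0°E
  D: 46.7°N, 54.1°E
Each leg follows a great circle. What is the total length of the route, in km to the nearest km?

22053 km

Leg A→B: central angle 1.9969 rad, distance 12736.7 km.
Leg B→C: central angle 0.8366 rad, distance 5336.1 km.
Leg C→D: central angle 0.6240 rad, distance 3979.8 km.
Total: 12736.7 + 5336.1 + 3979.8 ≈ 22053 km.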